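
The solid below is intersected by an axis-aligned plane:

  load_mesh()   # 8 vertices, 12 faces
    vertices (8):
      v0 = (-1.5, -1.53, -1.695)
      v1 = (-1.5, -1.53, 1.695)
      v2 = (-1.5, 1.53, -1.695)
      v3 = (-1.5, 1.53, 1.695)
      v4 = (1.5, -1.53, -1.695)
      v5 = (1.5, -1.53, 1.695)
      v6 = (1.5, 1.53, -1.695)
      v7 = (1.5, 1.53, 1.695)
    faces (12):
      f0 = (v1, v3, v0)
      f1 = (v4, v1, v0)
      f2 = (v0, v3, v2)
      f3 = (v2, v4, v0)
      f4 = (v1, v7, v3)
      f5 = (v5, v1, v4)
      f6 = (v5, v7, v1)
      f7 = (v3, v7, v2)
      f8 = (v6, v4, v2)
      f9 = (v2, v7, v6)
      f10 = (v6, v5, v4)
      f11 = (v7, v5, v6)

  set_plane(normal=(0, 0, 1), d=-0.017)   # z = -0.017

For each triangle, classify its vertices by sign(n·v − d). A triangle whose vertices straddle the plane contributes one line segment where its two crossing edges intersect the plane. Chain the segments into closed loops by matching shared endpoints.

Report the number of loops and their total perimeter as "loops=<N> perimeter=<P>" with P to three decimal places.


loops=1 perimeter=12.120

Straddling triangles (8 of 12):
  (v1,v3,v0) [++-] → (-1.5, -0.0153451, -0.017)–(-1.5, -1.53, -0.017)  len=1.5147
  (v4,v1,v0) [-+-] → (0.0150442, -1.53, -0.017)–(-1.5, -1.53, -0.017)  len=1.5150
  (v0,v3,v2) [-+-] → (-1.5, -0.0153451, -0.017)–(-1.5, 1.53, -0.017)  len=1.5453
  (v5,v1,v4) [++-] → (0.0150442, -1.53, -0.017)–(1.5, -1.53, -0.017)  len=1.4850
  (v3,v7,v2) [++-] → (-0.0150442, 1.53, -0.017)–(-1.5, 1.53, -0.017)  len=1.4850
  (v2,v7,v6) [-+-] → (-0.0150442, 1.53, -0.017)–(1.5, 1.53, -0.017)  len=1.5150
  (v6,v5,v4) [-+-] → (1.5, 0.0153451, -0.017)–(1.5, -1.53, -0.017)  len=1.5453
  (v7,v5,v6) [++-] → (1.5, 0.0153451, -0.017)–(1.5, 1.53, -0.017)  len=1.5147

Chained into 1 loop(s):
  loop 1: 8 segments, perimeter = 12.1200
Total perimeter = 12.120


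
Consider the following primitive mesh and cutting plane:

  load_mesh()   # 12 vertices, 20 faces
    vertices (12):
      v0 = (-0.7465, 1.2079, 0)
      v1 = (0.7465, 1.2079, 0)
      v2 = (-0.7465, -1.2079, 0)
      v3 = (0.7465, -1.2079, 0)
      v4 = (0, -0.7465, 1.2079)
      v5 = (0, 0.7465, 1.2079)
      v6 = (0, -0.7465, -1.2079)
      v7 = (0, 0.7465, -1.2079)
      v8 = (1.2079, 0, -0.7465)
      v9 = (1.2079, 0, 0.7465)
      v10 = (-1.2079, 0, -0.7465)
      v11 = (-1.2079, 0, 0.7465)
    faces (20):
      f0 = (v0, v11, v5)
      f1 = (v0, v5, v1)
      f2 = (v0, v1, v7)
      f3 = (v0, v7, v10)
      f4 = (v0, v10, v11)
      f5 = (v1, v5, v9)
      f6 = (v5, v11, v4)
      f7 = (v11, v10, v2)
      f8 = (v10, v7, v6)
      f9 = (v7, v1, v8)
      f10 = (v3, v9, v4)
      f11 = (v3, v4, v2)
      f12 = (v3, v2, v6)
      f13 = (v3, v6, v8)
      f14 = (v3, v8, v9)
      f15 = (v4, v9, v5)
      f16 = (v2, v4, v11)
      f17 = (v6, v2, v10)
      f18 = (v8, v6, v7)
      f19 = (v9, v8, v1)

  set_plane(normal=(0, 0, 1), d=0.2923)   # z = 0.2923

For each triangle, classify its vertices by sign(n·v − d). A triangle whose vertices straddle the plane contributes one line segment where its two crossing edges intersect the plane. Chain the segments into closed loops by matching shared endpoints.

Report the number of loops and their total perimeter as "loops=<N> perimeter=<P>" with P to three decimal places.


loops=1 perimeter=7.454

Straddling triangles (10 of 20):
  (v0,v11,v5) [-++] → (-0.927166, 0.734934, 0.2923)–(-0.565854, 1.09625, 0.2923)  len=0.5110
  (v0,v5,v1) [-+-] → (-0.565854, 1.09625, 0.2923)–(0.565854, 1.09625, 0.2923)  len=1.1317
  (v0,v10,v11) [--+] → (-1.2079, 0, 0.2923)–(-0.927166, 0.734934, 0.2923)  len=0.7867
  (v1,v5,v9) [-++] → (0.565854, 1.09625, 0.2923)–(0.927166, 0.734934, 0.2923)  len=0.5110
  (v11,v10,v2) [+--] → (-1.2079, 0, 0.2923)–(-0.927166, -0.734934, 0.2923)  len=0.7867
  (v3,v9,v4) [-++] → (0.927166, -0.734934, 0.2923)–(0.565854, -1.09625, 0.2923)  len=0.5110
  (v3,v4,v2) [-+-] → (0.565854, -1.09625, 0.2923)–(-0.565854, -1.09625, 0.2923)  len=1.1317
  (v3,v8,v9) [--+] → (1.2079, 0, 0.2923)–(0.927166, -0.734934, 0.2923)  len=0.7867
  (v2,v4,v11) [-++] → (-0.565854, -1.09625, 0.2923)–(-0.927166, -0.734934, 0.2923)  len=0.5110
  (v9,v8,v1) [+--] → (1.2079, 0, 0.2923)–(0.927166, 0.734934, 0.2923)  len=0.7867

Chained into 1 loop(s):
  loop 1: 10 segments, perimeter = 7.4542
Total perimeter = 7.454


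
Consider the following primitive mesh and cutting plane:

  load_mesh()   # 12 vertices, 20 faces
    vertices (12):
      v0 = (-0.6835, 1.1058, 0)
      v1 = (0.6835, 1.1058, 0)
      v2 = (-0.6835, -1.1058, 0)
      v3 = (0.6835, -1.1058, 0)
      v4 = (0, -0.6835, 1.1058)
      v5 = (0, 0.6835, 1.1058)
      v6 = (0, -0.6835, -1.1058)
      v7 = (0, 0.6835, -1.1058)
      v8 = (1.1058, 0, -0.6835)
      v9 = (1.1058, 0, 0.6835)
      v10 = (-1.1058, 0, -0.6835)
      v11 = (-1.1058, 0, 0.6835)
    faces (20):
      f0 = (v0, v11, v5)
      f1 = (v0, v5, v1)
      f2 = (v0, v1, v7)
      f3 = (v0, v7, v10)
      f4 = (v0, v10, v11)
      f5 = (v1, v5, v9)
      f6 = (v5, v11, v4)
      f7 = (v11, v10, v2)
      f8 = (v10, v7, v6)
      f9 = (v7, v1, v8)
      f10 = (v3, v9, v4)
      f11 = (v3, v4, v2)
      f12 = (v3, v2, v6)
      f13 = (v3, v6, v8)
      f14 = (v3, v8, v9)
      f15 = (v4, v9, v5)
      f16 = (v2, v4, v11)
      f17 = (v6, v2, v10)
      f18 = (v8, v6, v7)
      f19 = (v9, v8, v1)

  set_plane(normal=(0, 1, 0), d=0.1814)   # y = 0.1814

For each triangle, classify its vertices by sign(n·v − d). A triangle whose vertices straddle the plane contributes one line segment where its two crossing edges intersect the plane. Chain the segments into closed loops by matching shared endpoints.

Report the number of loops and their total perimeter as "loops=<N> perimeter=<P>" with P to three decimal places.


loops=1 perimeter=7.032

Straddling triangles (10 of 20):
  (v0,v11,v5) [+-+] → (-1.03652, 0.1814, 0.571376)–(-0.812322, 0.1814, 0.795578)  len=0.3171
  (v0,v7,v10) [++-] → (-0.812322, 0.1814, -0.795578)–(-1.03652, 0.1814, -0.571376)  len=0.3171
  (v0,v10,v11) [+--] → (-1.03652, 0.1814, -0.571376)–(-1.03652, 0.1814, 0.571376)  len=1.1428
  (v1,v5,v9) [++-] → (0.812322, 0.1814, 0.795578)–(1.03652, 0.1814, 0.571376)  len=0.3171
  (v5,v11,v4) [+--] → (-0.812322, 0.1814, 0.795578)–(0, 0.1814, 1.1058)  len=0.8695
  (v10,v7,v6) [-+-] → (-0.812322, 0.1814, -0.795578)–(0, 0.1814, -1.1058)  len=0.8695
  (v7,v1,v8) [++-] → (1.03652, 0.1814, -0.571376)–(0.812322, 0.1814, -0.795578)  len=0.3171
  (v4,v9,v5) [--+] → (0.812322, 0.1814, 0.795578)–(0, 0.1814, 1.1058)  len=0.8695
  (v8,v6,v7) [--+] → (0, 0.1814, -1.1058)–(0.812322, 0.1814, -0.795578)  len=0.8695
  (v9,v8,v1) [--+] → (1.03652, 0.1814, -0.571376)–(1.03652, 0.1814, 0.571376)  len=1.1428

Chained into 1 loop(s):
  loop 1: 10 segments, perimeter = 7.0320
Total perimeter = 7.032


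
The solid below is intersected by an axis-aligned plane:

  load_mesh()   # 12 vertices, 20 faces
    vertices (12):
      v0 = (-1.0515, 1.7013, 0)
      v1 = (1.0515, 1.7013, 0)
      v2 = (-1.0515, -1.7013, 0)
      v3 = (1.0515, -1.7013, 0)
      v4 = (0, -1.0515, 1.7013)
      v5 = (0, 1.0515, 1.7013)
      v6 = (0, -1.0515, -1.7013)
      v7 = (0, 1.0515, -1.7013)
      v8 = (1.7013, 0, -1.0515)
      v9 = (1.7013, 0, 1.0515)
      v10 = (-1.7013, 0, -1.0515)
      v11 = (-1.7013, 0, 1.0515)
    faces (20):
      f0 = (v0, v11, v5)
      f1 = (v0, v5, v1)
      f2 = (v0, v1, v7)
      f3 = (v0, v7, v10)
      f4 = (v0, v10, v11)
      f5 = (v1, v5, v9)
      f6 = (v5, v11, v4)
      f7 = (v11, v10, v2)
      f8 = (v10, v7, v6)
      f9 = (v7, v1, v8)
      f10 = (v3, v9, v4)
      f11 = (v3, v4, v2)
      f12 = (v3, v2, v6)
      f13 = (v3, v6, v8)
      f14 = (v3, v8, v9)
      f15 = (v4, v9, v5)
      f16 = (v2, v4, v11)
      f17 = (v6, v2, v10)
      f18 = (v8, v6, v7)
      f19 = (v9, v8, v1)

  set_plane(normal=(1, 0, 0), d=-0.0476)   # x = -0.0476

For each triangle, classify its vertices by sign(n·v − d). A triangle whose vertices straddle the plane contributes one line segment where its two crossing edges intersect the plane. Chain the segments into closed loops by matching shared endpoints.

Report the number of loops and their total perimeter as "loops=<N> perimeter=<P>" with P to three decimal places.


Straddling triangles (10 of 20):
  (v0,v11,v5) [--+] → (-0.0476, 1.02208, 1.68312)–(-0.0476, 1.08092, 1.62428)  len=0.0832
  (v0,v5,v1) [-++] → (-0.0476, 1.08092, 1.62428)–(-0.0476, 1.7013, 0)  len=1.7387
  (v0,v1,v7) [-++] → (-0.0476, 1.7013, 0)–(-0.0476, 1.08092, -1.62428)  len=1.7387
  (v0,v7,v10) [-+-] → (-0.0476, 1.08092, -1.62428)–(-0.0476, 1.02208, -1.68312)  len=0.0832
  (v5,v11,v4) [+-+] → (-0.0476, 1.02208, 1.68312)–(-0.0476, -1.02208, 1.68312)  len=2.0442
  (v10,v7,v6) [-++] → (-0.0476, 1.02208, -1.68312)–(-0.0476, -1.02208, -1.68312)  len=2.0442
  (v3,v4,v2) [++-] → (-0.0476, -1.08092, 1.62428)–(-0.0476, -1.7013, 0)  len=1.7387
  (v3,v2,v6) [+-+] → (-0.0476, -1.7013, 0)–(-0.0476, -1.08092, -1.62428)  len=1.7387
  (v2,v4,v11) [-+-] → (-0.0476, -1.08092, 1.62428)–(-0.0476, -1.02208, 1.68312)  len=0.0832
  (v6,v2,v10) [+--] → (-0.0476, -1.08092, -1.62428)–(-0.0476, -1.02208, -1.68312)  len=0.0832

Chained into 1 loop(s):
  loop 1: 10 segments, perimeter = 11.3761
Total perimeter = 11.376

loops=1 perimeter=11.376


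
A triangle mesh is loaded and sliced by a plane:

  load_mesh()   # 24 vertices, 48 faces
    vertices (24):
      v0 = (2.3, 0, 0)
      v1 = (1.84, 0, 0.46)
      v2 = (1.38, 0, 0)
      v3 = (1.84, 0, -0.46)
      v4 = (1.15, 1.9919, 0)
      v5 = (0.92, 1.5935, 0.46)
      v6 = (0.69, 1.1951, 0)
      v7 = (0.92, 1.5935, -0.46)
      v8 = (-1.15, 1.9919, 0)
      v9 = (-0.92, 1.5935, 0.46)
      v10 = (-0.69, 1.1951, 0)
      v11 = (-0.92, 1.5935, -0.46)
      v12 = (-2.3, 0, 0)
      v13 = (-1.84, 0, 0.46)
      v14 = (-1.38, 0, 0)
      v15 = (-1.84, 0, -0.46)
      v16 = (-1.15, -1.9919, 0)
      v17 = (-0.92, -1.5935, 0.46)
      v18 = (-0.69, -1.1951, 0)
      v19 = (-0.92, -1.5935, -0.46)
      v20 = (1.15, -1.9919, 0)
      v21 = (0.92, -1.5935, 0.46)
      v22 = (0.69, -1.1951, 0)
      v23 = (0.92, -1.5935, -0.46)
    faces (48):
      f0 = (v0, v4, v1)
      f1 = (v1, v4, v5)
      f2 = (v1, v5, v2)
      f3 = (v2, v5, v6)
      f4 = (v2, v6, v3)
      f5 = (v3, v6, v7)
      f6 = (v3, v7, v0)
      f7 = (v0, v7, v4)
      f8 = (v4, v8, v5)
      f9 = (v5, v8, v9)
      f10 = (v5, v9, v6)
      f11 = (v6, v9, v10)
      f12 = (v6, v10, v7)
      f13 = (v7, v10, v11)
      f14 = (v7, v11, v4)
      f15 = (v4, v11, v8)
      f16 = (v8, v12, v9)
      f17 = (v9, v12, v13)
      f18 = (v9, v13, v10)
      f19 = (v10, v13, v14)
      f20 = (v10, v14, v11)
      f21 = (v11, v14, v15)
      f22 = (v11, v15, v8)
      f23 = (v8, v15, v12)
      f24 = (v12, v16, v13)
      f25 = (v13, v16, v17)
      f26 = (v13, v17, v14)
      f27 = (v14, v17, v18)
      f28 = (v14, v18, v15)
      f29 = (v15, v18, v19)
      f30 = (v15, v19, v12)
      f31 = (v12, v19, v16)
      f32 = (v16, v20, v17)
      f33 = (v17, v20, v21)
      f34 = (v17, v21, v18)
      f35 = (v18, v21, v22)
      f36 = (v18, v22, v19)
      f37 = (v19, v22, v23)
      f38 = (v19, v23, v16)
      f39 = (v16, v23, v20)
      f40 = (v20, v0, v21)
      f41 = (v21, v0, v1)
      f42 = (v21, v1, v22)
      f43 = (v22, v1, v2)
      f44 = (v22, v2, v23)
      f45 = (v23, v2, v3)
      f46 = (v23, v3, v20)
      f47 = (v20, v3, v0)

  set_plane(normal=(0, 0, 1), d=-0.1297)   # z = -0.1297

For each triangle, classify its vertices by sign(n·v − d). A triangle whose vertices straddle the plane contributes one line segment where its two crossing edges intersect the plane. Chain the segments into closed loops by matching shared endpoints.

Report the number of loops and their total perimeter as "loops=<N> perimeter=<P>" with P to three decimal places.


loops=2 perimeter=22.080

Straddling triangles (24 of 48):
  (v2,v6,v3) [++-] → (1.01425, 0.858134, -0.1297)–(1.5097, 0, -0.1297)  len=0.9909
  (v3,v6,v7) [-+-] → (1.01425, 0.858134, -0.1297)–(0.75485, 1.30743, -0.1297)  len=0.5188
  (v3,v7,v0) [--+] → (1.9109, 0.449298, -0.1297)–(2.1703, 0, -0.1297)  len=0.5188
  (v0,v7,v4) [+-+] → (1.9109, 0.449298, -0.1297)–(1.08515, 1.87957, -0.1297)  len=1.6515
  (v6,v10,v7) [++-] → (-0.23605, 1.30743, -0.1297)–(0.75485, 1.30743, -0.1297)  len=0.9909
  (v7,v10,v11) [-+-] → (-0.23605, 1.30743, -0.1297)–(-0.75485, 1.30743, -0.1297)  len=0.5188
  (v7,v11,v4) [--+] → (0.56635, 1.87957, -0.1297)–(1.08515, 1.87957, -0.1297)  len=0.5188
  (v4,v11,v8) [+-+] → (0.56635, 1.87957, -0.1297)–(-1.08515, 1.87957, -0.1297)  len=1.6515
  (v10,v14,v11) [++-] → (-1.2503, 0.449298, -0.1297)–(-0.75485, 1.30743, -0.1297)  len=0.9909
  (v11,v14,v15) [-+-] → (-1.2503, 0.449298, -0.1297)–(-1.5097, 0, -0.1297)  len=0.5188
  (v11,v15,v8) [--+] → (-1.34455, 1.43027, -0.1297)–(-1.08515, 1.87957, -0.1297)  len=0.5188
  (v8,v15,v12) [+-+] → (-1.34455, 1.43027, -0.1297)–(-2.1703, 0, -0.1297)  len=1.6515
  (v14,v18,v15) [++-] → (-1.01425, -0.858134, -0.1297)–(-1.5097, 0, -0.1297)  len=0.9909
  (v15,v18,v19) [-+-] → (-1.01425, -0.858134, -0.1297)–(-0.75485, -1.30743, -0.1297)  len=0.5188
  (v15,v19,v12) [--+] → (-1.9109, -0.449298, -0.1297)–(-2.1703, 0, -0.1297)  len=0.5188
  (v12,v19,v16) [+-+] → (-1.9109, -0.449298, -0.1297)–(-1.08515, -1.87957, -0.1297)  len=1.6515
  (v18,v22,v19) [++-] → (0.23605, -1.30743, -0.1297)–(-0.75485, -1.30743, -0.1297)  len=0.9909
  (v19,v22,v23) [-+-] → (0.23605, -1.30743, -0.1297)–(0.75485, -1.30743, -0.1297)  len=0.5188
  (v19,v23,v16) [--+] → (-0.56635, -1.87957, -0.1297)–(-1.08515, -1.87957, -0.1297)  len=0.5188
  (v16,v23,v20) [+-+] → (-0.56635, -1.87957, -0.1297)–(1.08515, -1.87957, -0.1297)  len=1.6515
  (v22,v2,v23) [++-] → (1.2503, -0.449298, -0.1297)–(0.75485, -1.30743, -0.1297)  len=0.9909
  (v23,v2,v3) [-+-] → (1.2503, -0.449298, -0.1297)–(1.5097, 0, -0.1297)  len=0.5188
  (v23,v3,v20) [--+] → (1.34455, -1.43027, -0.1297)–(1.08515, -1.87957, -0.1297)  len=0.5188
  (v20,v3,v0) [+-+] → (1.34455, -1.43027, -0.1297)–(2.1703, 0, -0.1297)  len=1.6515

Chained into 2 loop(s):
  loop 1: 12 segments, perimeter = 9.0582
  loop 2: 12 segments, perimeter = 13.0219
Total perimeter = 22.080


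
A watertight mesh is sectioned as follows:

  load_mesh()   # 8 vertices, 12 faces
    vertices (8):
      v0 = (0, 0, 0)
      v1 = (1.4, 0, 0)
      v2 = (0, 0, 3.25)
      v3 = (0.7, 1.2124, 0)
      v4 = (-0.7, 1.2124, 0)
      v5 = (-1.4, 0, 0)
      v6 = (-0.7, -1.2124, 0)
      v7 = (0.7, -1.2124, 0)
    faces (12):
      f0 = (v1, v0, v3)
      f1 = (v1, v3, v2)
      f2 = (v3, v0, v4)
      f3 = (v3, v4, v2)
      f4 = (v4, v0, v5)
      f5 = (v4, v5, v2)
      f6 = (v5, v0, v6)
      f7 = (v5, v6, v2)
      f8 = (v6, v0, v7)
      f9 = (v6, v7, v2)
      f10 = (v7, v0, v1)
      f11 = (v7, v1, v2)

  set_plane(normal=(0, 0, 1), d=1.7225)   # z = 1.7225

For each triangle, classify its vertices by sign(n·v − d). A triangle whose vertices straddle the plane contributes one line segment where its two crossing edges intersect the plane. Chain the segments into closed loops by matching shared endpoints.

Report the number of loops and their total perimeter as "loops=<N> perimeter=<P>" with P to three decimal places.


loops=1 perimeter=3.948

Straddling triangles (6 of 12):
  (v1,v3,v2) [--+] → (0.329, 0.569828, 1.7225)–(0.658, 0, 1.7225)  len=0.6580
  (v3,v4,v2) [--+] → (-0.329, 0.569828, 1.7225)–(0.329, 0.569828, 1.7225)  len=0.6580
  (v4,v5,v2) [--+] → (-0.658, 0, 1.7225)–(-0.329, 0.569828, 1.7225)  len=0.6580
  (v5,v6,v2) [--+] → (-0.329, -0.569828, 1.7225)–(-0.658, 0, 1.7225)  len=0.6580
  (v6,v7,v2) [--+] → (0.329, -0.569828, 1.7225)–(-0.329, -0.569828, 1.7225)  len=0.6580
  (v7,v1,v2) [--+] → (0.658, 0, 1.7225)–(0.329, -0.569828, 1.7225)  len=0.6580

Chained into 1 loop(s):
  loop 1: 6 segments, perimeter = 3.9479
Total perimeter = 3.948


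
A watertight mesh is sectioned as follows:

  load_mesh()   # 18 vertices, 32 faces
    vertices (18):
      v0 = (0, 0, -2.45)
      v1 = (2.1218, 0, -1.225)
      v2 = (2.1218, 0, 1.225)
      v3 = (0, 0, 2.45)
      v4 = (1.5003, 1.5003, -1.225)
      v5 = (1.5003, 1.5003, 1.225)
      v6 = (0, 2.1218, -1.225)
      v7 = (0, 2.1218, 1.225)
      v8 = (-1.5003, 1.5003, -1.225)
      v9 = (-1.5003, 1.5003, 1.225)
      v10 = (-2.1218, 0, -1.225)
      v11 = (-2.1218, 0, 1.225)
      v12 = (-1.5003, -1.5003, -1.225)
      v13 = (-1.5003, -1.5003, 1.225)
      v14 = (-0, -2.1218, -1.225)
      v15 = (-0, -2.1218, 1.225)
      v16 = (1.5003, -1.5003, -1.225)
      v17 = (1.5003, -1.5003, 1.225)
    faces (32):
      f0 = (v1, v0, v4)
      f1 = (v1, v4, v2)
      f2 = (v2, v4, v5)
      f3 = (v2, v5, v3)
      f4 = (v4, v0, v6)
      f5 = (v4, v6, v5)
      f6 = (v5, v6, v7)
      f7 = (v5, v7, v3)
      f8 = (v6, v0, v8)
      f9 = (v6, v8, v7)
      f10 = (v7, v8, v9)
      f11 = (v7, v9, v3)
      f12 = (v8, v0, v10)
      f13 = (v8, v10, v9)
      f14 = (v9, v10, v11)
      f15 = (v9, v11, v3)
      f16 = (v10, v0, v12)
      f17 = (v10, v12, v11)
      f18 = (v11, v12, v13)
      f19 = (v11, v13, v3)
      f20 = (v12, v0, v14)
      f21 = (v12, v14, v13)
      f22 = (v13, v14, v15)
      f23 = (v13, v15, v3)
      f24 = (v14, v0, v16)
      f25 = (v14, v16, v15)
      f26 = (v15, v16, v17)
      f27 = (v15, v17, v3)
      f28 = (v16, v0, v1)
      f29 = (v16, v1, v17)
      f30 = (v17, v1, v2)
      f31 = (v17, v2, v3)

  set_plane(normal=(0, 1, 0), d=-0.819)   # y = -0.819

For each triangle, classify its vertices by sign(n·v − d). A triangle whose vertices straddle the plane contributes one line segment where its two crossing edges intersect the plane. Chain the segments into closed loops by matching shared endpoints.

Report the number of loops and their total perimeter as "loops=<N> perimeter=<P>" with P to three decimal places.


Straddling triangles (12 of 32):
  (v10,v0,v12) [++-] → (-0.819, -0.819, -1.78128)–(-1.78253, -0.819, -1.225)  len=1.1126
  (v10,v12,v11) [+-+] → (-1.78253, -0.819, -1.225)–(-1.78253, -0.819, -0.112433)  len=1.1126
  (v11,v12,v13) [+--] → (-1.78253, -0.819, -0.112433)–(-1.78253, -0.819, 1.225)  len=1.3374
  (v11,v13,v3) [+-+] → (-1.78253, -0.819, 1.225)–(-0.819, -0.819, 1.78128)  len=1.1126
  (v12,v0,v14) [-+-] → (-0.819, -0.819, -1.78128)–(0, -0.819, -1.97716)  len=0.8421
  (v13,v15,v3) [--+] → (0, -0.819, 1.97716)–(-0.819, -0.819, 1.78128)  len=0.8421
  (v14,v0,v16) [-+-] → (0, -0.819, -1.97716)–(0.819, -0.819, -1.78128)  len=0.8421
  (v15,v17,v3) [--+] → (0.819, -0.819, 1.78128)–(0, -0.819, 1.97716)  len=0.8421
  (v16,v0,v1) [-++] → (0.819, -0.819, -1.78128)–(1.78253, -0.819, -1.225)  len=1.1126
  (v16,v1,v17) [-+-] → (1.78253, -0.819, -1.225)–(1.78253, -0.819, 0.112433)  len=1.3374
  (v17,v1,v2) [-++] → (1.78253, -0.819, 0.112433)–(1.78253, -0.819, 1.225)  len=1.1126
  (v17,v2,v3) [-++] → (1.78253, -0.819, 1.225)–(0.819, -0.819, 1.78128)  len=1.1126

Chained into 1 loop(s):
  loop 1: 12 segments, perimeter = 12.7187
Total perimeter = 12.719

loops=1 perimeter=12.719


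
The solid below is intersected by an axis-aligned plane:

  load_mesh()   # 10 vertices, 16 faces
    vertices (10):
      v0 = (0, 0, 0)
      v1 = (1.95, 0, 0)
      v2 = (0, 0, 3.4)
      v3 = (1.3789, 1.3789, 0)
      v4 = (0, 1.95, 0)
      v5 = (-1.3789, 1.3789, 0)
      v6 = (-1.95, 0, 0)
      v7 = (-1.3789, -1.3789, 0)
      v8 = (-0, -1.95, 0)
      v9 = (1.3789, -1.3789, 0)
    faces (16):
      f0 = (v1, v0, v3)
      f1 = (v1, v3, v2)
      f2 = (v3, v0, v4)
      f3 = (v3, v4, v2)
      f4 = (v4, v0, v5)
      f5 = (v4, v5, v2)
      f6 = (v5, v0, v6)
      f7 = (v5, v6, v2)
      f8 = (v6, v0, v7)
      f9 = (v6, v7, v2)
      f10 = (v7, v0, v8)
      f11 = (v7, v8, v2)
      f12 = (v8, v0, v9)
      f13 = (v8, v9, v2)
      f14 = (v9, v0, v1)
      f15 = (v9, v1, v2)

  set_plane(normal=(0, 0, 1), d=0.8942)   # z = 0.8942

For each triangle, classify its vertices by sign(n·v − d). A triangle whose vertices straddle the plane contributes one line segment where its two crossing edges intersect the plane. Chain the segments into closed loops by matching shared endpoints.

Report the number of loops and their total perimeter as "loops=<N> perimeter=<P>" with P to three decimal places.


Straddling triangles (8 of 16):
  (v1,v3,v2) [--+] → (1.01625, 1.01625, 0.8942)–(1.43715, 0, 0.8942)  len=1.1000
  (v3,v4,v2) [--+] → (0, 1.43715, 0.8942)–(1.01625, 1.01625, 0.8942)  len=1.1000
  (v4,v5,v2) [--+] → (-1.01625, 1.01625, 0.8942)–(0, 1.43715, 0.8942)  len=1.1000
  (v5,v6,v2) [--+] → (-1.43715, 0, 0.8942)–(-1.01625, 1.01625, 0.8942)  len=1.1000
  (v6,v7,v2) [--+] → (-1.01625, -1.01625, 0.8942)–(-1.43715, 0, 0.8942)  len=1.1000
  (v7,v8,v2) [--+] → (0, -1.43715, 0.8942)–(-1.01625, -1.01625, 0.8942)  len=1.1000
  (v8,v9,v2) [--+] → (1.01625, -1.01625, 0.8942)–(0, -1.43715, 0.8942)  len=1.1000
  (v9,v1,v2) [--+] → (1.43715, 0, 0.8942)–(1.01625, -1.01625, 0.8942)  len=1.1000

Chained into 1 loop(s):
  loop 1: 8 segments, perimeter = 8.7997
Total perimeter = 8.800

loops=1 perimeter=8.800


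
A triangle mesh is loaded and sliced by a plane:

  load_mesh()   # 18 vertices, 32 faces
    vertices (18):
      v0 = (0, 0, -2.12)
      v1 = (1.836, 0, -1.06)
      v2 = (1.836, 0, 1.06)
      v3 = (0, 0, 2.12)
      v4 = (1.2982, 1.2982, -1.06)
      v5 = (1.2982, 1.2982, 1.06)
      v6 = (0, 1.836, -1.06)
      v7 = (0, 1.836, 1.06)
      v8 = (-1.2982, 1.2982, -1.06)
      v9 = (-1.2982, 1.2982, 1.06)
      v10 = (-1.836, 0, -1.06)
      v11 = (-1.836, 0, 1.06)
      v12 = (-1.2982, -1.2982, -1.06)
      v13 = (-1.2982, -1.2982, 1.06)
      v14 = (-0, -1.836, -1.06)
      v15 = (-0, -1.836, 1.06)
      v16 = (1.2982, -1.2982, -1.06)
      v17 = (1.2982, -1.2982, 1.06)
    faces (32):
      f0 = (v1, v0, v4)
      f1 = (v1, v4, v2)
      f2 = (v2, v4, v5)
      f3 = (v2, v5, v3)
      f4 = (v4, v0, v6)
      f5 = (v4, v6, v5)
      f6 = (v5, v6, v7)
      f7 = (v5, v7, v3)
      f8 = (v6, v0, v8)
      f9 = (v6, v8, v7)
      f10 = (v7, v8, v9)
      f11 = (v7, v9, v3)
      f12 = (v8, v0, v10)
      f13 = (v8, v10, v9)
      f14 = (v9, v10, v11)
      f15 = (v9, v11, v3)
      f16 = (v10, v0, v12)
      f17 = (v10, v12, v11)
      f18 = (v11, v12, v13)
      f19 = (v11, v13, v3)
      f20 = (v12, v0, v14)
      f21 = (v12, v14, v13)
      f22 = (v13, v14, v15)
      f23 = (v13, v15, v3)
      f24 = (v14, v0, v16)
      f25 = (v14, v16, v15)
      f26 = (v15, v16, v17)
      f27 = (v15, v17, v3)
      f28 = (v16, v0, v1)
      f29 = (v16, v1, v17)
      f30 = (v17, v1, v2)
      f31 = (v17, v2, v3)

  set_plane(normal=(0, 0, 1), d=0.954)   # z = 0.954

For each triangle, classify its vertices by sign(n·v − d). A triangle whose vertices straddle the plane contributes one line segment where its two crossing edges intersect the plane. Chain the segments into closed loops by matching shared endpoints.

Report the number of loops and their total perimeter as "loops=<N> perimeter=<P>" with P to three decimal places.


loops=1 perimeter=11.242

Straddling triangles (16 of 32):
  (v1,v4,v2) [--+] → (1.80911, 0.06491, 0.954)–(1.836, 0, 0.954)  len=0.0703
  (v2,v4,v5) [+-+] → (1.80911, 0.06491, 0.954)–(1.2982, 1.2982, 0.954)  len=1.3349
  (v4,v6,v5) [--+] → (1.23329, 1.32509, 0.954)–(1.2982, 1.2982, 0.954)  len=0.0703
  (v5,v6,v7) [+-+] → (1.23329, 1.32509, 0.954)–(0, 1.836, 0.954)  len=1.3349
  (v6,v8,v7) [--+] → (-0.06491, 1.80911, 0.954)–(0, 1.836, 0.954)  len=0.0703
  (v7,v8,v9) [+-+] → (-0.06491, 1.80911, 0.954)–(-1.2982, 1.2982, 0.954)  len=1.3349
  (v8,v10,v9) [--+] → (-1.32509, 1.23329, 0.954)–(-1.2982, 1.2982, 0.954)  len=0.0703
  (v9,v10,v11) [+-+] → (-1.32509, 1.23329, 0.954)–(-1.836, 0, 0.954)  len=1.3349
  (v10,v12,v11) [--+] → (-1.80911, -0.06491, 0.954)–(-1.836, 0, 0.954)  len=0.0703
  (v11,v12,v13) [+-+] → (-1.80911, -0.06491, 0.954)–(-1.2982, -1.2982, 0.954)  len=1.3349
  (v12,v14,v13) [--+] → (-1.23329, -1.32509, 0.954)–(-1.2982, -1.2982, 0.954)  len=0.0703
  (v13,v14,v15) [+-+] → (-1.23329, -1.32509, 0.954)–(0, -1.836, 0.954)  len=1.3349
  (v14,v16,v15) [--+] → (0.06491, -1.80911, 0.954)–(0, -1.836, 0.954)  len=0.0703
  (v15,v16,v17) [+-+] → (0.06491, -1.80911, 0.954)–(1.2982, -1.2982, 0.954)  len=1.3349
  (v16,v1,v17) [--+] → (1.32509, -1.23329, 0.954)–(1.2982, -1.2982, 0.954)  len=0.0703
  (v17,v1,v2) [+-+] → (1.32509, -1.23329, 0.954)–(1.836, 0, 0.954)  len=1.3349

Chained into 1 loop(s):
  loop 1: 16 segments, perimeter = 11.2415
Total perimeter = 11.242


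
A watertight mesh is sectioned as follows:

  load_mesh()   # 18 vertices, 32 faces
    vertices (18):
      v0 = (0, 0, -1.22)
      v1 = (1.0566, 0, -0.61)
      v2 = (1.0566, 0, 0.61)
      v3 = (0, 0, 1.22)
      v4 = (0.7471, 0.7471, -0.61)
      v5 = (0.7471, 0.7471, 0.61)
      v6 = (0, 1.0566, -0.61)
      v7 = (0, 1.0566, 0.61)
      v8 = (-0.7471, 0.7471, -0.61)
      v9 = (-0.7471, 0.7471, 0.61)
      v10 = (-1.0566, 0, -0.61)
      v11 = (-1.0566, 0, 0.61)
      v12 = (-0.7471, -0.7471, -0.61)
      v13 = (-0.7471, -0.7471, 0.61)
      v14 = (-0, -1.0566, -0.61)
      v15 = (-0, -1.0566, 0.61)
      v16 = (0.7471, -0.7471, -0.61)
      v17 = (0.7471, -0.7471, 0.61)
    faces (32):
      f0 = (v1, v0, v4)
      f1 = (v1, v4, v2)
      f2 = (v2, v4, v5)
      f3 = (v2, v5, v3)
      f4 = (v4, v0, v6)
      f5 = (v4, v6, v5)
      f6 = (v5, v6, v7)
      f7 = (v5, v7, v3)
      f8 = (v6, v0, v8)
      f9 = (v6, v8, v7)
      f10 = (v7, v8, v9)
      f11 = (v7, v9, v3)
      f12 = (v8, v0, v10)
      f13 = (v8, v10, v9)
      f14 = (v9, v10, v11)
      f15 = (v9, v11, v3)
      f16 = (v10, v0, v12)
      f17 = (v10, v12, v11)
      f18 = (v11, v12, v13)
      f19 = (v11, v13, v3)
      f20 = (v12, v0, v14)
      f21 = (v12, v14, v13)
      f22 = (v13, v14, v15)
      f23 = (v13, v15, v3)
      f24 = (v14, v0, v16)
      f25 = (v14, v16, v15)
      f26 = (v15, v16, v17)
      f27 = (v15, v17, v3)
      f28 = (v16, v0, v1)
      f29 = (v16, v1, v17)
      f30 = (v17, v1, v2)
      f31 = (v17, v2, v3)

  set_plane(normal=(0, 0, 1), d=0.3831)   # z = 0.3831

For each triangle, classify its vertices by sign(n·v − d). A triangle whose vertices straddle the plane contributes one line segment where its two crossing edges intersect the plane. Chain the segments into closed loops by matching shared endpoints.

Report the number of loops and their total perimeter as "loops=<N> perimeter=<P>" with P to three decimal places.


Straddling triangles (16 of 32):
  (v1,v4,v2) [--+] → (0.999038, 0.138948, 0.3831)–(1.0566, 0, 0.3831)  len=0.1504
  (v2,v4,v5) [+-+] → (0.999038, 0.138948, 0.3831)–(0.7471, 0.7471, 0.3831)  len=0.6583
  (v4,v6,v5) [--+] → (0.608152, 0.804662, 0.3831)–(0.7471, 0.7471, 0.3831)  len=0.1504
  (v5,v6,v7) [+-+] → (0.608152, 0.804662, 0.3831)–(0, 1.0566, 0.3831)  len=0.6583
  (v6,v8,v7) [--+] → (-0.138948, 0.999038, 0.3831)–(0, 1.0566, 0.3831)  len=0.1504
  (v7,v8,v9) [+-+] → (-0.138948, 0.999038, 0.3831)–(-0.7471, 0.7471, 0.3831)  len=0.6583
  (v8,v10,v9) [--+] → (-0.804662, 0.608152, 0.3831)–(-0.7471, 0.7471, 0.3831)  len=0.1504
  (v9,v10,v11) [+-+] → (-0.804662, 0.608152, 0.3831)–(-1.0566, 0, 0.3831)  len=0.6583
  (v10,v12,v11) [--+] → (-0.999038, -0.138948, 0.3831)–(-1.0566, 0, 0.3831)  len=0.1504
  (v11,v12,v13) [+-+] → (-0.999038, -0.138948, 0.3831)–(-0.7471, -0.7471, 0.3831)  len=0.6583
  (v12,v14,v13) [--+] → (-0.608152, -0.804662, 0.3831)–(-0.7471, -0.7471, 0.3831)  len=0.1504
  (v13,v14,v15) [+-+] → (-0.608152, -0.804662, 0.3831)–(0, -1.0566, 0.3831)  len=0.6583
  (v14,v16,v15) [--+] → (0.138948, -0.999038, 0.3831)–(0, -1.0566, 0.3831)  len=0.1504
  (v15,v16,v17) [+-+] → (0.138948, -0.999038, 0.3831)–(0.7471, -0.7471, 0.3831)  len=0.6583
  (v16,v1,v17) [--+] → (0.804662, -0.608152, 0.3831)–(0.7471, -0.7471, 0.3831)  len=0.1504
  (v17,v1,v2) [+-+] → (0.804662, -0.608152, 0.3831)–(1.0566, 0, 0.3831)  len=0.6583

Chained into 1 loop(s):
  loop 1: 16 segments, perimeter = 6.4694
Total perimeter = 6.469

loops=1 perimeter=6.469


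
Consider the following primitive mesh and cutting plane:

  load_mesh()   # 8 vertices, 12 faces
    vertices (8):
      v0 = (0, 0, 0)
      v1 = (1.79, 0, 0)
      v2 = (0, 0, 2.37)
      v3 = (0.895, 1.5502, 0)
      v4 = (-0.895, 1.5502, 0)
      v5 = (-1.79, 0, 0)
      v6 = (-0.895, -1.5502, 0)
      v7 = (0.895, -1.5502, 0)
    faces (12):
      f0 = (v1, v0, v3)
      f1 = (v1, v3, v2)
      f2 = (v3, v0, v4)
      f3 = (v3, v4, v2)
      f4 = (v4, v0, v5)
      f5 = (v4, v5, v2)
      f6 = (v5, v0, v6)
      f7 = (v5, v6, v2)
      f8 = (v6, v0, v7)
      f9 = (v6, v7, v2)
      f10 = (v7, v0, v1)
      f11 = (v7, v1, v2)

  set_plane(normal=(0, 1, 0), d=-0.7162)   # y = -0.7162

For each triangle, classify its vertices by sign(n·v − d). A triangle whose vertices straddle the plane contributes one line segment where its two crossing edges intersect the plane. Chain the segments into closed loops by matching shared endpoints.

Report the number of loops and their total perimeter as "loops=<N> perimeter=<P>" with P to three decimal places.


Straddling triangles (6 of 12):
  (v5,v0,v6) [++-] → (-0.413494, -0.7162, 0)–(-1.37651, -0.7162, 0)  len=0.9630
  (v5,v6,v2) [+-+] → (-1.37651, -0.7162, 0)–(-0.413494, -0.7162, 1.27505)  len=1.5979
  (v6,v0,v7) [-+-] → (-0.413494, -0.7162, 0)–(0.413494, -0.7162, 0)  len=0.8270
  (v6,v7,v2) [--+] → (0.413494, -0.7162, 1.27505)–(-0.413494, -0.7162, 1.27505)  len=0.8270
  (v7,v0,v1) [-++] → (0.413494, -0.7162, 0)–(1.37651, -0.7162, 0)  len=0.9630
  (v7,v1,v2) [-++] → (1.37651, -0.7162, 0)–(0.413494, -0.7162, 1.27505)  len=1.5979

Chained into 1 loop(s):
  loop 1: 6 segments, perimeter = 6.7757
Total perimeter = 6.776

loops=1 perimeter=6.776


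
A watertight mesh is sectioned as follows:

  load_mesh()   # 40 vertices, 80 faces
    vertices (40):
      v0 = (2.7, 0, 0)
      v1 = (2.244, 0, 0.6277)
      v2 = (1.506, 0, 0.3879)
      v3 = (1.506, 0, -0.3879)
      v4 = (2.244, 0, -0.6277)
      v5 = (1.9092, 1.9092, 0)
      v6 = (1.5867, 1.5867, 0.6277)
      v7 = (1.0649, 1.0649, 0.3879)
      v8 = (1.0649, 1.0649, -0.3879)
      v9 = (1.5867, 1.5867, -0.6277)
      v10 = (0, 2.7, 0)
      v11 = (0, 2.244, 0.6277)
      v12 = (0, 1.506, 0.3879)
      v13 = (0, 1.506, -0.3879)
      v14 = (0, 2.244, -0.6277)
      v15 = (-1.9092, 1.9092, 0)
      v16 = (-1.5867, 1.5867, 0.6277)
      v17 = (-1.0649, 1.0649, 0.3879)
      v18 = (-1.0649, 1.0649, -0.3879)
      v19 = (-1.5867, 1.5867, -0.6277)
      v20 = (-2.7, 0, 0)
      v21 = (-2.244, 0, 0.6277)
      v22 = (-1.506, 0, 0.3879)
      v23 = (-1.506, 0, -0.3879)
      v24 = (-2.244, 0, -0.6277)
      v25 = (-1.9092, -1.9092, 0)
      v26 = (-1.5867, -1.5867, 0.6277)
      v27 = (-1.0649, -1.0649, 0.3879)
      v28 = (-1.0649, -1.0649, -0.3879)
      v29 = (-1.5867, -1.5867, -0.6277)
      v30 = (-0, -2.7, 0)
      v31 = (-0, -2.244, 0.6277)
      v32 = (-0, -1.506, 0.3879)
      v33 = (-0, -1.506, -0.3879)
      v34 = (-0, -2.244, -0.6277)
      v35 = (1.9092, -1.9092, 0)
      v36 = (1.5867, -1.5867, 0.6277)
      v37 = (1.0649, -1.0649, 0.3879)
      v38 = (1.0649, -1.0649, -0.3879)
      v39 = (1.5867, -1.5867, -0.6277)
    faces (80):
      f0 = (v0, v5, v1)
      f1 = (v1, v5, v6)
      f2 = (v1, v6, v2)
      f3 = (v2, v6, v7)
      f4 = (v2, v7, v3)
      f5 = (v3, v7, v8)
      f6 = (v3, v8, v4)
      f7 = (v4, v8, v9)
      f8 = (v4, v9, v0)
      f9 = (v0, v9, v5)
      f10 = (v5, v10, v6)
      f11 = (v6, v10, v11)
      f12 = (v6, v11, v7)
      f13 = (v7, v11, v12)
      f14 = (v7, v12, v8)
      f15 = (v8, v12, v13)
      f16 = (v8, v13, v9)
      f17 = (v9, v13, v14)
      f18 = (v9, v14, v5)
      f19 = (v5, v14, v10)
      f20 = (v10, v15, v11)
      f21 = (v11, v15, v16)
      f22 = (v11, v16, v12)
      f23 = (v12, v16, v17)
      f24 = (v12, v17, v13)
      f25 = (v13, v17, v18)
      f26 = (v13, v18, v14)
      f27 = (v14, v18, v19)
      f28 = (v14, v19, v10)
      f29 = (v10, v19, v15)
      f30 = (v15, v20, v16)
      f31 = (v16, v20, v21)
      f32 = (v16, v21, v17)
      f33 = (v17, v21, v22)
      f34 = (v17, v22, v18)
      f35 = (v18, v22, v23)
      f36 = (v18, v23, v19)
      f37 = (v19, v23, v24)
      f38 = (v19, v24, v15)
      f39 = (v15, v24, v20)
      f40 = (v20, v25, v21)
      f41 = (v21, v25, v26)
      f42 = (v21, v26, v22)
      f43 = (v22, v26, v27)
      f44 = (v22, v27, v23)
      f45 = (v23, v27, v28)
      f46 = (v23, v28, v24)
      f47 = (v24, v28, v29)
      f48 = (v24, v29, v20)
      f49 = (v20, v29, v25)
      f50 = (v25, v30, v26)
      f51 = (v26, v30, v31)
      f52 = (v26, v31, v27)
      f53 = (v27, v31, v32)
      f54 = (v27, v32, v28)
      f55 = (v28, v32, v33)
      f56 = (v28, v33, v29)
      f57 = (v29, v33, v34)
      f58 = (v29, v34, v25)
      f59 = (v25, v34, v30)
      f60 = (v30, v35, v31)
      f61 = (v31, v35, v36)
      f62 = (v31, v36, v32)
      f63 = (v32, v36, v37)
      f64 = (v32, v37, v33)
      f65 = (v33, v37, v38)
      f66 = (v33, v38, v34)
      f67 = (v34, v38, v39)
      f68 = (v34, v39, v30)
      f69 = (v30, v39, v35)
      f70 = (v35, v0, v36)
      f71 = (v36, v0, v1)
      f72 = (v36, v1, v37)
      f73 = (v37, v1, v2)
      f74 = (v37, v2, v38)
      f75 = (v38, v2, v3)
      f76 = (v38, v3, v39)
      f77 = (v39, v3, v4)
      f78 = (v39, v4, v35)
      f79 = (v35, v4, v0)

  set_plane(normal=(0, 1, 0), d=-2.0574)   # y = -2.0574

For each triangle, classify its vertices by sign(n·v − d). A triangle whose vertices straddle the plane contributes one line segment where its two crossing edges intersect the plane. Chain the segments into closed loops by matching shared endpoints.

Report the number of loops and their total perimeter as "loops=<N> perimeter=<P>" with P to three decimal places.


Straddling triangles (14 of 80):
  (v25,v30,v26) [+-+] → (-1.55141, -2.0574, 0)–(-0.915848, -2.0574, 0.36231)  len=0.7316
  (v26,v30,v31) [+--] → (-0.915848, -2.0574, 0.36231)–(-0.450446, -2.0574, 0.6277)  len=0.5358
  (v26,v31,v27) [+-+] → (-0.450446, -2.0574, 0.6277)–(-0.168527, -2.0574, 0.58975)  len=0.2845
  (v27,v31,v32) [+-+] → (-0.168527, -2.0574, 0.58975)–(0, -2.0574, 0.567068)  len=0.1700
  (v29,v33,v34) [++-] → (0, -2.0574, -0.567068)–(-0.450446, -2.0574, -0.6277)  len=0.4545
  (v29,v34,v25) [+-+] → (-0.450446, -2.0574, -0.6277)–(-1.06409, -2.0574, -0.277853)  len=0.7064
  (v25,v34,v30) [+--] → (-1.06409, -2.0574, -0.277853)–(-1.55141, -2.0574, 0)  len=0.5610
  (v30,v35,v31) [-+-] → (1.55141, -2.0574, 0)–(1.06409, -2.0574, 0.277853)  len=0.5610
  (v31,v35,v36) [-++] → (1.06409, -2.0574, 0.277853)–(0.450446, -2.0574, 0.6277)  len=0.7064
  (v31,v36,v32) [-++] → (0.450446, -2.0574, 0.6277)–(0, -2.0574, 0.567068)  len=0.4545
  (v33,v38,v34) [++-] → (0.168527, -2.0574, -0.58975)–(0, -2.0574, -0.567068)  len=0.1700
  (v34,v38,v39) [-++] → (0.168527, -2.0574, -0.58975)–(0.450446, -2.0574, -0.6277)  len=0.2845
  (v34,v39,v30) [-+-] → (0.450446, -2.0574, -0.6277)–(0.915848, -2.0574, -0.36231)  len=0.5358
  (v30,v39,v35) [-++] → (0.915848, -2.0574, -0.36231)–(1.55141, -2.0574, 0)  len=0.7316

Chained into 1 loop(s):
  loop 1: 14 segments, perimeter = 6.8873
Total perimeter = 6.887

loops=1 perimeter=6.887


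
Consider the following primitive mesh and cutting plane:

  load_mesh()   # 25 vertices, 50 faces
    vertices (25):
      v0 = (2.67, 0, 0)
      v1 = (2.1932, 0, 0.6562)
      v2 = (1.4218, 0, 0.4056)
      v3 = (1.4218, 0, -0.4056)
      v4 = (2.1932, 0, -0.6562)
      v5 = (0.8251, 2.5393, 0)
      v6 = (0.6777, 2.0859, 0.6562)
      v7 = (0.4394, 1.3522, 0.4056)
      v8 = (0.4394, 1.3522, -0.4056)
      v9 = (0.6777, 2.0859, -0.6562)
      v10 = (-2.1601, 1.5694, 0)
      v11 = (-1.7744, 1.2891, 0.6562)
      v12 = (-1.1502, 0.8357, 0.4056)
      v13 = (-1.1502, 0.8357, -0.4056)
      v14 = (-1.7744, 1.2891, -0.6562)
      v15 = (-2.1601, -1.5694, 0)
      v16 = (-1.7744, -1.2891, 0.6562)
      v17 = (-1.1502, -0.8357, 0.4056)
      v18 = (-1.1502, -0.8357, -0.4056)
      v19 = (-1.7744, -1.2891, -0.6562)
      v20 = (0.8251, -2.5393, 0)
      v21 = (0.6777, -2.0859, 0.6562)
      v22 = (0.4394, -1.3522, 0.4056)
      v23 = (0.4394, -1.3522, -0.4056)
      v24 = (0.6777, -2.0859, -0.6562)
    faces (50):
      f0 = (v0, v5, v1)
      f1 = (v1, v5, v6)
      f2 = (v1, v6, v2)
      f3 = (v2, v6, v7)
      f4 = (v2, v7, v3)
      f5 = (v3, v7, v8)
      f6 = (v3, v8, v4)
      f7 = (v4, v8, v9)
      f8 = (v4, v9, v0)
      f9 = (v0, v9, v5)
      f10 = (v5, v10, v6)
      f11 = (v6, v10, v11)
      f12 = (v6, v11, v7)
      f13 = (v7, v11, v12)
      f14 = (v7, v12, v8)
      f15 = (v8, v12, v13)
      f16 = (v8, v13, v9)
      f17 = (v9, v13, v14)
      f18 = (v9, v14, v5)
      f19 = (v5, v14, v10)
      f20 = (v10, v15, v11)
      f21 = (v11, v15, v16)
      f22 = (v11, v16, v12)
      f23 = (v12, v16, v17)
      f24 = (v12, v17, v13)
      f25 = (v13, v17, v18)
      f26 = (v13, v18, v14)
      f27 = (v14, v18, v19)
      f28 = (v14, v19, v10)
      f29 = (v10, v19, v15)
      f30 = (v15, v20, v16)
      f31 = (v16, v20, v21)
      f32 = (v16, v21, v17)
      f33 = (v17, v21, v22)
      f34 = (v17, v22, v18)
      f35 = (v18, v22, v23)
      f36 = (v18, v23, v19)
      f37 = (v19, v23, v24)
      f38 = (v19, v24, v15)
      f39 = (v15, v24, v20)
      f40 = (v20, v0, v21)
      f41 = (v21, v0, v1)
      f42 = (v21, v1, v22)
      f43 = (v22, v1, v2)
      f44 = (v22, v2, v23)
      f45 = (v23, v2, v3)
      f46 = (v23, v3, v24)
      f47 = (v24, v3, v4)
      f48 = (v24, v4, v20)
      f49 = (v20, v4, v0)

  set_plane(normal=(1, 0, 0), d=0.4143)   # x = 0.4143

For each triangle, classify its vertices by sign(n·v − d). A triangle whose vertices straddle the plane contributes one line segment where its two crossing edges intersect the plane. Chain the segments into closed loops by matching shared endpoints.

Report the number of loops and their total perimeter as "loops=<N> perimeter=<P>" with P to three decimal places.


loops=2 perimeter=7.518

Straddling triangles (20 of 50):
  (v5,v10,v6) [+-+] → (0.4143, 2.40583, 0)–(0.4143, 2.03796, 0.595293)  len=0.6998
  (v6,v10,v11) [+--] → (0.4143, 2.03796, 0.595293)–(0.4143, 2.00031, 0.6562)  len=0.0716
  (v6,v11,v7) [+-+] → (0.4143, 2.00031, 0.6562)–(0.4143, 1.35148, 0.408441)  len=0.6945
  (v7,v11,v12) [+--] → (0.4143, 1.35148, 0.408441)–(0.4143, 1.34404, 0.4056)  len=0.0080
  (v7,v12,v8) [+-+] → (0.4143, 1.34404, 0.4056)–(0.4143, 1.34404, -0.392791)  len=0.7984
  (v8,v12,v13) [+--] → (0.4143, 1.34404, -0.392791)–(0.4143, 1.34404, -0.4056)  len=0.0128
  (v8,v13,v9) [+-+] → (0.4143, 1.34404, -0.4056)–(0.4143, 1.90575, -0.620089)  len=0.6013
  (v9,v13,v14) [+--] → (0.4143, 1.90575, -0.620089)–(0.4143, 2.00031, -0.6562)  len=0.1012
  (v9,v14,v5) [+-+] → (0.4143, 2.00031, -0.6562)–(0.4143, 2.34173, -0.1037)  len=0.6495
  (v5,v14,v10) [+--] → (0.4143, 2.34173, -0.1037)–(0.4143, 2.40583, 0)  len=0.1219
  (v15,v20,v16) [-+-] → (0.4143, -2.40583, 0)–(0.4143, -2.34173, 0.1037)  len=0.1219
  (v16,v20,v21) [-++] → (0.4143, -2.34173, 0.1037)–(0.4143, -2.00031, 0.6562)  len=0.6495
  (v16,v21,v17) [-+-] → (0.4143, -2.00031, 0.6562)–(0.4143, -1.90575, 0.620089)  len=0.1012
  (v17,v21,v22) [-++] → (0.4143, -1.90575, 0.620089)–(0.4143, -1.34404, 0.4056)  len=0.6013
  (v17,v22,v18) [-+-] → (0.4143, -1.34404, 0.4056)–(0.4143, -1.34404, 0.392791)  len=0.0128
  (v18,v22,v23) [-++] → (0.4143, -1.34404, 0.392791)–(0.4143, -1.34404, -0.4056)  len=0.7984
  (v18,v23,v19) [-+-] → (0.4143, -1.34404, -0.4056)–(0.4143, -1.35148, -0.408441)  len=0.0080
  (v19,v23,v24) [-++] → (0.4143, -1.35148, -0.408441)–(0.4143, -2.00031, -0.6562)  len=0.6945
  (v19,v24,v15) [-+-] → (0.4143, -2.00031, -0.6562)–(0.4143, -2.03796, -0.595293)  len=0.0716
  (v15,v24,v20) [-++] → (0.4143, -2.03796, -0.595293)–(0.4143, -2.40583, 0)  len=0.6998

Chained into 2 loop(s):
  loop 1: 10 segments, perimeter = 3.7590
  loop 2: 10 segments, perimeter = 3.7590
Total perimeter = 7.518


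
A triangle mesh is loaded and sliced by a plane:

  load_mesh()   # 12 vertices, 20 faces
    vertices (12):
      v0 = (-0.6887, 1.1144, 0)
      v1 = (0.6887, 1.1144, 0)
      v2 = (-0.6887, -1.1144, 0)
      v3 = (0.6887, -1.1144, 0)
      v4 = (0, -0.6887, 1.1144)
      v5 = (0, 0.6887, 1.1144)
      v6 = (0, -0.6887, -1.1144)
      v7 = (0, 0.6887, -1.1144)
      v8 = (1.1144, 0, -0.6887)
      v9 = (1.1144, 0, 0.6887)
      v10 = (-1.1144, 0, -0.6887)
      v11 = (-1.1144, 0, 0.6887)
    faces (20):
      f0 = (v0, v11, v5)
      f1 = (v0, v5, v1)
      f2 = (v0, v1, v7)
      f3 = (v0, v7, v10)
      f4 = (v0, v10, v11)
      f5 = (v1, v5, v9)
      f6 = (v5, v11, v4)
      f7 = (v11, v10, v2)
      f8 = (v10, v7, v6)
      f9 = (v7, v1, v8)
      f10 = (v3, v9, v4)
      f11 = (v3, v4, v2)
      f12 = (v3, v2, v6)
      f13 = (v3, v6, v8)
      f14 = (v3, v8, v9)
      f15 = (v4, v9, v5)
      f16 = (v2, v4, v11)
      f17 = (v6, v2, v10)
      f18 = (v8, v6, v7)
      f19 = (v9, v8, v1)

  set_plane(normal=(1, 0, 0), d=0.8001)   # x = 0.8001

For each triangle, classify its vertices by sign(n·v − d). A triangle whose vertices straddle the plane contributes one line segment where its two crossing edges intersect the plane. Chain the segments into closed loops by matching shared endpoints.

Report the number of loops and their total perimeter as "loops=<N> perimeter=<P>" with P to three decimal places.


loops=1 perimeter=5.053

Straddling triangles (8 of 20):
  (v1,v5,v9) [--+] → (0.8001, 0.194238, 0.808762)–(0.8001, 0.822776, 0.180224)  len=0.8889
  (v7,v1,v8) [--+] → (0.8001, 0.822776, -0.180224)–(0.8001, 0.194238, -0.808762)  len=0.8889
  (v3,v9,v4) [-+-] → (0.8001, -0.822776, 0.180224)–(0.8001, -0.194238, 0.808762)  len=0.8889
  (v3,v6,v8) [--+] → (0.8001, -0.194238, -0.808762)–(0.8001, -0.822776, -0.180224)  len=0.8889
  (v3,v8,v9) [-++] → (0.8001, -0.822776, -0.180224)–(0.8001, -0.822776, 0.180224)  len=0.3604
  (v4,v9,v5) [-+-] → (0.8001, -0.194238, 0.808762)–(0.8001, 0.194238, 0.808762)  len=0.3885
  (v8,v6,v7) [+--] → (0.8001, -0.194238, -0.808762)–(0.8001, 0.194238, -0.808762)  len=0.3885
  (v9,v8,v1) [++-] → (0.8001, 0.822776, -0.180224)–(0.8001, 0.822776, 0.180224)  len=0.3604

Chained into 1 loop(s):
  loop 1: 8 segments, perimeter = 5.0534
Total perimeter = 5.053
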